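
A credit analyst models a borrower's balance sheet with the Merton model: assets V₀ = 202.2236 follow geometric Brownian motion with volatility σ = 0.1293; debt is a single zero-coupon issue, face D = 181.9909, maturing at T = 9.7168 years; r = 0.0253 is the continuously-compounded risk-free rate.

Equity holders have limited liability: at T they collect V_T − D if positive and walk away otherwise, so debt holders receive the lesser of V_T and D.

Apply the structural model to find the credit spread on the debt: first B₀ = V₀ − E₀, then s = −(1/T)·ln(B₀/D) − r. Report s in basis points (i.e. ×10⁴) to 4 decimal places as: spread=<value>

Equity is a call on the firm's assets struck at D = 181.9909:
d₁ = [ln(V₀/D) + (r + σ²/2)T] / (σ√T)
   = [ln(202.2236/181.9909) + (0.0253 + 0.5·0.1293²)·9.7168] / (0.1293·√9.7168)
   = [0.105417 + 0.327060] / 0.403051 = 1.073009
d₂ = d₁ − σ√T = 1.073009 − 0.403051 = 0.669958
N(d₁) = 0.858366,  N(d₂) = 0.748558,  e^(−rT) = 0.782051
E₀ = V₀·N(d₁) − D·e^(−rT)·N(d₂)
   = 202.2236·0.858366 − 181.9909·0.782051·0.748558 = 67.042583
B₀ = V₀ − E₀ = 202.2236 − 67.042583 = 135.181017
spread = −(1/T)·ln(B₀/D) − r = −(1/9.7168)·ln(135.181017/181.9909) − 0.0253 = 0.00530081
in basis points: 0.00530081 × 10⁴ = 53.0081 bp

spread=53.0081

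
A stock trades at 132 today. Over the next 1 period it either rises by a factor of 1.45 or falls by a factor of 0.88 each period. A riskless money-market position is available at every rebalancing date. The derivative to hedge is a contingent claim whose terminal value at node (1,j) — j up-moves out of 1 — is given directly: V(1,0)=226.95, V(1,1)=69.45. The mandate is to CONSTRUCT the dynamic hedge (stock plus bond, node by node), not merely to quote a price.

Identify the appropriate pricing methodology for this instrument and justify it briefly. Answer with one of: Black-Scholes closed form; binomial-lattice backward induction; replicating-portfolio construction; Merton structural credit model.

Key observation: the deliverable is the dynamic trading strategy on the 1-step tree (spot 132, moves 1.45 and 0.88), so the valuation must go through the node-by-node replicating-portfolio solve.

framework: replicating-portfolio construction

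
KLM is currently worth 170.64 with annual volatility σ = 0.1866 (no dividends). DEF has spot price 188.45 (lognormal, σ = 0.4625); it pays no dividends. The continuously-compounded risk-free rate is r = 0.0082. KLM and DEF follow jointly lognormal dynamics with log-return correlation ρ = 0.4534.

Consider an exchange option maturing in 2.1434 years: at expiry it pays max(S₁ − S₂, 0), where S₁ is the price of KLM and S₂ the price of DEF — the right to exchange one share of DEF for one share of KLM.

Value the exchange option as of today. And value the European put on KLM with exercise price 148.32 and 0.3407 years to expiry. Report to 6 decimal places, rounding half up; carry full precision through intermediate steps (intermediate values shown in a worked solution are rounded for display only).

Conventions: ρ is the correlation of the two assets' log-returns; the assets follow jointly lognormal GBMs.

σ_eff = √(σ₁² + σ₂² − 2ρσ₁σ₂) = √(0.1866² + 0.4625² − 2·0.4534·0.1866·0.4625) = 0.412876
d₁ = (ln(S₁/S₂) + (q₂ − q₁ + σ_eff²/2)T) / (σ_eff√T) = (ln(170.64/188.45) + (0.0 − 0.0 + 0.085233)·2.1434) / 0.604465 = 0.137994
d₂ = d₁ − σ_eff√T = 0.137994 − 0.604465 = -0.466471
N(d₁) = 0.554877,  N(d₂) = 0.320439
V = S₁·e^{−q₁T}·N(d₁) − S₂·e^{−q₂T}·N(d₂) = 94.684275 − 60.386738 = 34.297538
[vanilla: KLM put K=148.32]
σ√T = 0.1866·√0.3407 = 0.108918
d₁ = (ln(S/K) + (r+σ²/2)T) / (σ√T) = (ln(170.64/148.32) + (0.0082+0.1866²/2)·0.3407) / 0.108918 = (0.140184 + 0.008725) / 0.108918 = 1.367174
d₂ = d₁ − σ√T = 1.367174 − 0.108918 = 1.258257
e^{−rT} = 0.997210
N(−d₁) = 0.085785,  N(−d₂) = 0.104149
price = K·e^{−rT}·N(−d₂) − S·N(−d₁) = 15.404350 − 14.638410 = 0.765940

exchange price = 34.297538
price(KLM put K=148.32) = 0.765940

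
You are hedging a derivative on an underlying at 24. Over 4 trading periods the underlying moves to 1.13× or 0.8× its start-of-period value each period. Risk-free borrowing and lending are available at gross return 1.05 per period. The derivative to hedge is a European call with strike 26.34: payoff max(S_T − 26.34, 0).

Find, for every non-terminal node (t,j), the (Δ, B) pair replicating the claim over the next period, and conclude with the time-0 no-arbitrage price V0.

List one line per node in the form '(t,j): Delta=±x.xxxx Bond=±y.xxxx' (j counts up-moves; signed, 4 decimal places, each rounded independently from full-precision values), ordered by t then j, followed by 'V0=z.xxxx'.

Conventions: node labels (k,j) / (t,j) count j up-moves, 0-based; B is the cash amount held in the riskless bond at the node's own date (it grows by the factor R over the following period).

(0,0): Delta=0.6040 Bond=-10.5570
(1,0): Delta=0.1120 Bond=-1.6389
(1,1): Delta=0.7155 Bond=-14.1076
(2,0): Delta=0.0000 Bond=0.0000
(2,1): Delta=0.1374 Bond=-2.2715
(2,2): Delta=0.8464 Bond=-18.8262
(3,0): Delta=0.0000 Bond=0.0000
(3,1): Delta=0.0000 Bond=0.0000
(3,2): Delta=0.1685 Bond=-3.1483
(3,3): Delta=1.0000 Bond=-25.0857
V0=3.9393

Risk-neutral probability p* = (R−d)/(u−d) = (1.05−0.8)/(1.13−0.8) = 0.7576.
Expiry values: V(4,0)=0.0000, V(4,1)=0.0000, V(4,2)=0.0000, V(4,3)=1.3636, V(4,4)=12.7914
Node (3,0) S=12.2880: V=(p*·0.0000+(1−p*)·0.0000)/1.05=0.0000; Δ=(0.0000−0.0000)/(13.8854−9.8304)=0.0000; B=V−Δ·S=0.0000
Node (3,1) S=17.3568: V=(p*·0.0000+(1−p*)·0.0000)/1.05=0.0000; Δ=(0.0000−0.0000)/(19.6132−13.8854)=0.0000; B=V−Δ·S=0.0000
Node (3,2) S=24.5165: V=(p*·1.3636+(1−p*)·0.0000)/1.05=0.9839; Δ=(1.3636−0.0000)/(27.7036−19.6132)=0.1685; B=V−Δ·S=-3.1483
Node (3,3) S=34.6295: V=(p*·12.7914+(1−p*)·1.3636)/1.05=9.5438; Δ=(12.7914−1.3636)/(39.1314−27.7036)=1.0000; B=V−Δ·S=-25.0857
Node (2,0) S=15.3600: V=(p*·0.0000+(1−p*)·0.0000)/1.05=0.0000; Δ=(0.0000−0.0000)/(17.3568−12.2880)=0.0000; B=V−Δ·S=0.0000
Node (2,1) S=21.6960: V=(p*·0.9839+(1−p*)·0.0000)/1.05=0.7099; Δ=(0.9839−0.0000)/(24.5165−17.3568)=0.1374; B=V−Δ·S=-2.2715
Node (2,2) S=30.6456: V=(p*·9.5438+(1−p*)·0.9839)/1.05=7.1130; Δ=(9.5438−0.9839)/(34.6295−24.5165)=0.8464; B=V−Δ·S=-18.8262
Node (1,0) S=19.2000: V=(p*·0.7099+(1−p*)·0.0000)/1.05=0.5122; Δ=(0.7099−0.0000)/(21.6960−15.3600)=0.1120; B=V−Δ·S=-1.6389
Node (1,1) S=27.1200: V=(p*·7.1130+(1−p*)·0.7099)/1.05=5.2959; Δ=(7.1130−0.7099)/(30.6456−21.6960)=0.7155; B=V−Δ·S=-14.1076
Node (0,0) S=24.0000: V=(p*·5.2959+(1−p*)·0.5122)/1.05=3.9393; Δ=(5.2959−0.5122)/(27.1200−19.2000)=0.6040; B=V−Δ·S=-10.5570
Verification: the root portfolio costs Δ(0,0)·S0 + B(0,0) = 3.9393, matching V0.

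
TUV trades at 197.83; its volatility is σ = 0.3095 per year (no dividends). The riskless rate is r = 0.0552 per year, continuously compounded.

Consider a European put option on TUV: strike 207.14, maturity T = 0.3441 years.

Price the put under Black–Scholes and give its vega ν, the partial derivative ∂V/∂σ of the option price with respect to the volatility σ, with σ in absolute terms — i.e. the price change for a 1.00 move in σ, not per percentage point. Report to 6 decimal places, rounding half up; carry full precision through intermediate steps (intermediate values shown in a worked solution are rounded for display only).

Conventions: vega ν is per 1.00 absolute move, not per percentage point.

σ√T = 0.3095·√0.3441 = 0.181553
d₁ = (ln(S/K) + (r+σ²/2)T) / (σ√T) = (ln(197.83/207.14) + (0.0552+0.3095²/2)·0.3441) / 0.181553 = (-0.045987 + 0.035475) / 0.181553 = -0.057899
d₂ = d₁ − σ√T = -0.057899 − 0.181553 = -0.239452
e^{−rT} = 0.981185
N(−d₁) = 0.523086,  N(−d₂) = 0.594622
Put price V = K·e^{−rT}·N(−d₂) − S·N(−d₁) = 120.852650 − 103.482022 = 17.370629
φ(d₁) = (1/√(2π))·e^{−d₁²/2} = 0.398274
ν = S·φ(d₁)·√T = 46.218581

price = 17.370629
ν = 46.218581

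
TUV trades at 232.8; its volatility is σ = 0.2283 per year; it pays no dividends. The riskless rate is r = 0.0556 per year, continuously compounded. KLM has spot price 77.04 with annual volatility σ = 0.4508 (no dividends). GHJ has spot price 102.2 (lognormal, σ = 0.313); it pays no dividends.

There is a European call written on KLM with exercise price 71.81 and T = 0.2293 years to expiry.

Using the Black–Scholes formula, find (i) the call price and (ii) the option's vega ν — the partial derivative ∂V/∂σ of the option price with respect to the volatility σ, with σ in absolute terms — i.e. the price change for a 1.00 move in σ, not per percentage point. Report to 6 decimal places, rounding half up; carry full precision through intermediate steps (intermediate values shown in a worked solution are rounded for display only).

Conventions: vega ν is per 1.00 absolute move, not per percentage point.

price = 9.890373
ν = 13.035369

σ√T = 0.4508·√0.2293 = 0.215867
d₁ = (ln(S/K) + (r+σ²/2)T) / (σ√T) = (ln(77.04/71.81) + (0.0556+0.4508²/2)·0.2293) / 0.215867 = (0.070301 + 0.036048) / 0.215867 = 0.492662
d₂ = d₁ − σ√T = 0.492662 − 0.215867 = 0.276795
e^{−rT} = 0.987332
N(d₁) = 0.688874,  N(d₂) = 0.609031
Call price V = S·N(d₁) − K·e^{−rT}·N(d₂) = 53.070870 − 43.180497 = 9.890373
φ(d₁) = (1/√(2π))·e^{−d₁²/2} = 0.353350
ν = S·φ(d₁)·√T = 13.035369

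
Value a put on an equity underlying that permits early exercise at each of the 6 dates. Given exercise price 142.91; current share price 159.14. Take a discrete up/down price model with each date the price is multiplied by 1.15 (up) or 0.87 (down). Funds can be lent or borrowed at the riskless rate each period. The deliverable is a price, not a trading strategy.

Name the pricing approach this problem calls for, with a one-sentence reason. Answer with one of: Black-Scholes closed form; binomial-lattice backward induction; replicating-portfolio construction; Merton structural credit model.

Key observation: the defining feature is the embedded early-exercise option across 6 discrete dates on the spot-159.14 tree; pricing the strike-142.91 put means working backward with an exercise test at every node.

framework: binomial-lattice backward induction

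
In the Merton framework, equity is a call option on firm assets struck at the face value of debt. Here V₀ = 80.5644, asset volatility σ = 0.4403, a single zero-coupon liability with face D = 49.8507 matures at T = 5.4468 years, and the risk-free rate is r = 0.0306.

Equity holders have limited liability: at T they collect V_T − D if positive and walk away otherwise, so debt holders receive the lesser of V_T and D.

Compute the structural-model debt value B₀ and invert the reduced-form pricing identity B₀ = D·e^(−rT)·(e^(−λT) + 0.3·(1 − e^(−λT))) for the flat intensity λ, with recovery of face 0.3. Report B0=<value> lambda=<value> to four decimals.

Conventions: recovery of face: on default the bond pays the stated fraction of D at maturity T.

B0=33.2303 lambda=0.0664

Work the structural quantities from V₀ = 80.5644 against face 49.8507:
d₁ = [ln(V₀/D) + (r + σ²/2)T] / (σ√T)
   = [ln(80.5644/49.8507) + (0.0306 + 0.5·0.4403²)·5.4468] / (0.4403·√5.4468)
   = [0.480024 + 0.694642] / 1.027589 = 1.143128
d₂ = d₁ − σ√T = 1.143128 − 1.027589 = 0.115539
N(d₁) = 0.873507,  N(d₂) = 0.545991,  e^(−rT) = 0.846477
E₀ = V₀·N(d₁) − D·e^(−rT)·N(d₂)
   = 80.5644·0.873507 − 49.8507·0.846477·0.545991 = 47.334142
B₀ = V₀ − E₀ = 80.5644 − 47.334142 = 33.230258
e^(−λT) = (B₀·e^(rT)/D − 0.3)/(1 − 0.3) = (33.2303·1.181367/49.8507 − 0.3)/0.7 = 0.69642133
λ = −ln(0.69642133)/5.4468 = 0.066424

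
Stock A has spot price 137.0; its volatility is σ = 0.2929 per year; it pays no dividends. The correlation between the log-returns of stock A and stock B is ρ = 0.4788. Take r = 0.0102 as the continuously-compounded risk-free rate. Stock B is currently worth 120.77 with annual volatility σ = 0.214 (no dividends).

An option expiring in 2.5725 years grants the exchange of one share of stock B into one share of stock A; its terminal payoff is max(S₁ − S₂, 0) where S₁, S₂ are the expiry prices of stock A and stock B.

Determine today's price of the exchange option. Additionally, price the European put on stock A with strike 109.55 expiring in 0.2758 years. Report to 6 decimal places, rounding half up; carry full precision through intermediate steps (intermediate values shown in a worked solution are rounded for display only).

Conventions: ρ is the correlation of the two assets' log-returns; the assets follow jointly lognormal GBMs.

σ_eff = √(σ₁² + σ₂² − 2ρσ₁σ₂) = √(0.2929² + 0.214² − 2·0.4788·0.2929·0.214) = 0.267513
d₁ = (ln(S₁/S₂) + (q₂ − q₁ + σ_eff²/2)T) / (σ_eff√T) = (ln(137.0/120.77) + (0.0 − 0.0 + 0.035782)·2.5725) / 0.429065 = 0.508411
d₂ = d₁ − σ_eff√T = 0.508411 − 0.429065 = 0.079346
N(d₁) = 0.694417,  N(d₂) = 0.531621
V = S₁·e^{−q₁T}·N(d₁) − S₂·e^{−q₂T}·N(d₂) = 95.135189 − 64.203891 = 30.931298
[vanilla: stock A put K=109.55]
σ√T = 0.2929·√0.2758 = 0.153821
d₁ = (ln(S/K) + (r+σ²/2)T) / (σ√T) = (ln(137.0/109.55) + (0.0102+0.2929²/2)·0.2758) / 0.153821 = (0.223600 + 0.014644) / 0.153821 = 1.548833
d₂ = d₁ − σ√T = 1.548833 − 0.153821 = 1.395012
e^{−rT} = 0.997191
N(−d₁) = 0.060711,  N(−d₂) = 0.081506
price = K·e^{−rT}·N(−d₂) − S·N(−d₁) = 8.903916 − 8.317398 = 0.586518

exchange price = 30.931298
price(stock A put K=109.55) = 0.586518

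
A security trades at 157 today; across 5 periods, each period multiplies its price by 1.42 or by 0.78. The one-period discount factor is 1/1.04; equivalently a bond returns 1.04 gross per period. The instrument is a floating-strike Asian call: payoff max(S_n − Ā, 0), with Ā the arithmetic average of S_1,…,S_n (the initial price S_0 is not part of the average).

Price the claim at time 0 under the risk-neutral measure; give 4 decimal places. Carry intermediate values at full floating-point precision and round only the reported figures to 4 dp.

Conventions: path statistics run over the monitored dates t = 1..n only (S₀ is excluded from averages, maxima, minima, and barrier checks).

price = 26.1905

Set p* = 0.4062 (from d < R < u); the path-dependent value is the discounted p*-expectation over all price paths.
Enumerate all 2^5 = 32 price paths (U = up ×1.42, D = down ×0.78); each path with k up-moves has probability p*^k·(1−p*)^(5−k).
DDDDD: Ā=79.1851, payoff=0.0000, prob=0.073794
UDDDD: Ā=144.1576, payoff=0.0000, prob=0.050490
DUDDD: Ā=124.0616, payoff=0.0000, prob=0.050490
UUDDD: Ā=225.8557, payoff=0.0000, prob=0.034546
DDUDD: Ā=108.3867, payoff=0.0000, prob=0.050490
UDUDD: Ā=197.3194, payoff=0.0000, prob=0.034546
DUUDD: Ā=177.2234, payoff=0.0000, prob=0.034546
UUUDD: Ā=322.6374, payoff=0.0000, prob=0.023637
DDDUD: Ā=96.1603, payoff=0.0000, prob=0.050490
UDDUD: Ā=175.0610, payoff=0.0000, prob=0.034546
DUDUD: Ā=154.9650, payoff=0.0000, prob=0.034546
UUDUD: Ā=282.1158, payoff=0.0000, prob=0.023637
DDUUD: Ā=139.2902, payoff=10.9410, prob=0.034546
UDUUD: Ā=253.5795, payoff=19.9183, prob=0.023637
DUUUD: Ā=233.4835, payoff=40.0143, prob=0.023637
UUUUD: Ā=425.0598, payoff=72.8466, prob=0.016172
DDDDU: Ā=86.6237, payoff=0.0000, prob=0.050490
UDDDU: Ā=157.6995, payoff=0.0000, prob=0.034546
DUDDU: Ā=137.6035, payoff=12.6277, prob=0.034546
UUDDU: Ā=250.5090, payoff=22.9888, prob=0.023637
DDUDU: Ā=121.9287, payoff=28.3025, prob=0.034546
UDUDU: Ā=221.9727, payoff=51.5251, prob=0.023637
DUUDU: Ā=201.8767, payoff=71.6211, prob=0.023637
UUUDU: Ā=367.5191, payoff=130.3872, prob=0.016172
DDDUU: Ā=109.7023, payoff=40.5289, prob=0.034546
UDDUU: Ā=199.7144, payoff=73.7835, prob=0.023637
DUDUU: Ā=179.6184, payoff=93.8795, prob=0.023637
UUDUU: Ā=326.9975, payoff=170.9088, prob=0.016172
DDUUU: Ā=163.9435, payoff=109.5543, prob=0.023637
UDUUU: Ā=298.4612, payoff=199.4451, prob=0.016172
DUUUU: Ā=278.3652, payoff=219.5411, prob=0.016172
UUUUU: Ā=506.7675, payoff=399.6774, prob=0.011065
Price = Σ prob·payoff / R^5 = 31.864792 / 1.216653 = 26.1905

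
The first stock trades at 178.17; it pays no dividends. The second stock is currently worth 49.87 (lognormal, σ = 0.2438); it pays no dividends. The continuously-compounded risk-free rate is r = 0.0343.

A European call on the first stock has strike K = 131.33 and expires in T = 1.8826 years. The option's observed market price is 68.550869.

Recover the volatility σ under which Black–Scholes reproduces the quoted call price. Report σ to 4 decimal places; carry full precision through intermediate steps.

sigma = 0.4255

At σ = 0.4255 the Black–Scholes value reproduces the quote:
σ√T = 0.4255·√1.8826 = 0.583819
d₁ = (ln(S/K) + (r+σ²/2)T) / (σ√T) = (ln(178.17/131.33) + (0.0343+0.4255²/2)·1.8826) / 0.583819 = (0.305025 + 0.234996) / 0.583819 = 0.924979
d₂ = d₁ − σ√T = 0.924979 − 0.583819 = 0.341159
e^{−rT} = 0.937468
N(d₁) = 0.822512,  N(d₂) = 0.633508
V = S·N(d₁) − K·e^{−rT}·N(d₂) = 146.546883 − 77.996014 = 68.550869 (the quoted price), and the Black–Scholes price is strictly increasing in σ, so σ is unique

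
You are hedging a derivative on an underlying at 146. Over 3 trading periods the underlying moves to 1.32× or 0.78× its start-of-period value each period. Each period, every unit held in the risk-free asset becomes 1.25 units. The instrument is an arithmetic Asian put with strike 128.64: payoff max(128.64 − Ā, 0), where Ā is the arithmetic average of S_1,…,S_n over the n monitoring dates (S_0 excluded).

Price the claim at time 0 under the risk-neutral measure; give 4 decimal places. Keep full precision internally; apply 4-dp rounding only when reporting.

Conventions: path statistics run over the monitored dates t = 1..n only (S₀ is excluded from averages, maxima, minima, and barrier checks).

price = 0.2182

No-arbitrage gives p* = (R−d)/(u−d) = 0.8704: enumerate every path, weight its payoff by its p*-probability, and discount by R^3.
Enumerate all 2^3 = 8 price paths (U = up ×1.32, D = down ×0.78); each path with k up-moves has probability p*^k·(1−p*)^(3−k).
DDD: Ā=90.6637, payoff=37.9763, prob=0.002178
UDD: Ā=153.4308, payoff=0.0000, prob=0.014626
DUD: Ā=127.1508, payoff=1.4892, prob=0.014626
UUD: Ā=215.1783, payoff=0.0000, prob=0.098200
DDU: Ā=106.6524, payoff=21.9876, prob=0.014626
UDU: Ā=180.4887, payoff=0.0000, prob=0.098200
DUU: Ā=154.2087, payoff=0.0000, prob=0.098200
UUU: Ā=260.9686, payoff=0.0000, prob=0.659344
Price = Σ prob·payoff / R^3 = 0.426084 / 1.953125 = 0.2182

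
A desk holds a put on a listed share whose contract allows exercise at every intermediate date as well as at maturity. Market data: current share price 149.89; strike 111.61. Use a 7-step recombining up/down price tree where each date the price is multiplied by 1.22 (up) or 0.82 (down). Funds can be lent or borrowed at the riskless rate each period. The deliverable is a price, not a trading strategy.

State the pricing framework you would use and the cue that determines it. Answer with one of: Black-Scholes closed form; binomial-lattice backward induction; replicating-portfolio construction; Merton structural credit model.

framework: binomial-lattice backward induction

Key observation: with exercise allowed before expiry on a discrete up/down model (7 steps from spot 149.89), the strike-111.61 put's value must be rolled back through the tree testing early exercise at each node.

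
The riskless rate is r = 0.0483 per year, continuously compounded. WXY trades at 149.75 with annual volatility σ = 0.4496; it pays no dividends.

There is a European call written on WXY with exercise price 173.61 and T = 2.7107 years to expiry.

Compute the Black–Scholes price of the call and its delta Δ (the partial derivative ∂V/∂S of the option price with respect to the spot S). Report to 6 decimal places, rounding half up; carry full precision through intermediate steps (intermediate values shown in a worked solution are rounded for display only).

σ√T = 0.4496·√2.7107 = 0.740231
d₁ = (ln(S/K) + (r+σ²/2)T) / (σ√T) = (ln(149.75/173.61) + (0.0483+0.4496²/2)·2.7107) / 0.740231 = (-0.147844 + 0.404897) / 0.740231 = 0.347261
d₂ = d₁ − σ√T = 0.347261 − 0.740231 = -0.392969
e^{−rT} = 0.877282
N(d₁) = 0.635802,  N(d₂) = 0.347171
Call price V = S·N(d₁) − K·e^{−rT}·N(d₂) = 95.211413 − 52.875855 = 42.335558
Δ = N(d₁) = 0.635802

price = 42.335558
Δ = 0.635802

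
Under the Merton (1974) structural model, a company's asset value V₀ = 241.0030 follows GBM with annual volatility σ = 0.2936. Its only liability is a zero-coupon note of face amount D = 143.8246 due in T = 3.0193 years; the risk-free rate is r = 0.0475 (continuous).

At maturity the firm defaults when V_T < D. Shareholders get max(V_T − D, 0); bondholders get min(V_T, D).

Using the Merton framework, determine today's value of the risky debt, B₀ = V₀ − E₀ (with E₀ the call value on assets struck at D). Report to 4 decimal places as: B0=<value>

Work the structural quantities from V₀ = 241.0030 against face 143.8246:
d₁ = [ln(V₀/D) + (r + σ²/2)T] / (σ√T)
   = [ln(241.0030/143.8246) + (0.0475 + 0.5·0.2936²)·3.0193] / (0.2936·√3.0193)
   = [0.516215 + 0.273550] / 0.510163 = 1.548063
d₂ = d₁ − σ√T = 1.548063 − 0.510163 = 1.037900
N(d₁) = 0.939196,  N(d₂) = 0.850342,  e^(−rT) = 0.866393
E₀ = V₀·N(d₁) − D·e^(−rT)·N(d₂)
   = 241.0030·0.939196 − 143.8246·0.866393·0.850342 = 120.389265
B₀ = V₀ − E₀ = 241.0030 − 120.389265 = 120.613735

B0=120.6137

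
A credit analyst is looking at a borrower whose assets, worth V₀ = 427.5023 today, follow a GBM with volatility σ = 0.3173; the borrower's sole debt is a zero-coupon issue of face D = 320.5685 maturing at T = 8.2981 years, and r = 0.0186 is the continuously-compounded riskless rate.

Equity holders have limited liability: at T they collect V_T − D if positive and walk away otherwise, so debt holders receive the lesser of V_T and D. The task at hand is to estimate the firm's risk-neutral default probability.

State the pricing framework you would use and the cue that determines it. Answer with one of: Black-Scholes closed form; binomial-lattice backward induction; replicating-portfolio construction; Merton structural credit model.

Key observation: a levered firm with one bullet debt due at 8.2981 years is the canonical structural-credit setup: equity is a call on the firm's assets struck at the face value.

framework: Merton structural credit model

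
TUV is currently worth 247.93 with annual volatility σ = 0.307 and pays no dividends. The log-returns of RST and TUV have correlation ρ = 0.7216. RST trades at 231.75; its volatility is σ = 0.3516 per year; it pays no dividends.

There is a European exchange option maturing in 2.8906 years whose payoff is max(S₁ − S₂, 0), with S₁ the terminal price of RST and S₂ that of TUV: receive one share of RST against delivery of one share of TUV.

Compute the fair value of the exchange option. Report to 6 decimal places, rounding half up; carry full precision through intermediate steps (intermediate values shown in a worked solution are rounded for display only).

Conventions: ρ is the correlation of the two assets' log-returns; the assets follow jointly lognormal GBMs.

exchange price = 32.646364

σ_eff = √(σ₁² + σ₂² − 2ρσ₁σ₂) = √(0.3516² + 0.307² − 2·0.7216·0.3516·0.307) = 0.249180
d₁ = (ln(S₁/S₂) + (q₂ − q₁ + σ_eff²/2)T) / (σ_eff√T) = (ln(231.75/247.93) + (0.0 − 0.0 + 0.031045)·2.8906) / 0.423650 = 0.052526
d₂ = d₁ − σ_eff√T = 0.052526 − 0.423650 = -0.371125
N(d₁) = 0.520945,  N(d₂) = 0.355272
V = S₁·e^{−q₁T}·N(d₁) − S₂·e^{−q₂T}·N(d₂) = 120.729042 − 88.082679 = 32.646364
Key observation: pricing in TUV-units makes this a unit-strike call on the ratio S₁/S₂ — the risk-free rate cancels and cannot affect the value.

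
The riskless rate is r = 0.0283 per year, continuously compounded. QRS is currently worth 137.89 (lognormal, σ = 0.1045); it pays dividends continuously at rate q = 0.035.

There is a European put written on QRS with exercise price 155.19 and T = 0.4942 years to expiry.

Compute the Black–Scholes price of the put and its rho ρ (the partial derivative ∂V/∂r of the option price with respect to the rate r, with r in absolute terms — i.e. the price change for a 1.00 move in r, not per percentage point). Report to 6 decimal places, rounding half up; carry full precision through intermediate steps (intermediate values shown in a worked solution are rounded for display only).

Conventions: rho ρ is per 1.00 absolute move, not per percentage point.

σ√T = 0.1045·√0.4942 = 0.073463
d₁ = (ln(S/K) + (r−q+σ²/2)T) / (σ√T) = (ln(137.89/155.19) + (0.0283−0.035+0.1045²/2)·0.4942) / 0.073463 = (-0.118194 − 0.000613) / 0.073463 = -1.617235
d₂ = d₁ − σ√T = -1.617235 − 0.073463 = -1.690698
e^{−rT} = 0.986111
e^{−qT} = 0.982852
N(−d₁) = 0.947086,  N(−d₂) = 0.954553
Put price V = K·e^{−rT}·N(−d₂) − S·e^{−qT}·N(−d₁) = 146.079634 − 128.354261 = 17.725373
ρ = −K·T·e^{−rT}·N(−d₂) = -72.192555

price = 17.725373
ρ = -72.192555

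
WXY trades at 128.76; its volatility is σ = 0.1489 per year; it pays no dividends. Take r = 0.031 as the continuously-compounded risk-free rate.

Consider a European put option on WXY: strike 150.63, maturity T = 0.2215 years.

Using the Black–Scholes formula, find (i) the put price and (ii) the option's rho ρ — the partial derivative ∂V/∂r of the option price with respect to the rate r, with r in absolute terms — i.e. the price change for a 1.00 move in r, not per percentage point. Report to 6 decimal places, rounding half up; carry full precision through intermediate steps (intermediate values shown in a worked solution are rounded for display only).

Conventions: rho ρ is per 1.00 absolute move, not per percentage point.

σ√T = 0.1489·√0.2215 = 0.070078
d₁ = (ln(S/K) + (r+σ²/2)T) / (σ√T) = (ln(128.76/150.63) + (0.031+0.1489²/2)·0.2215) / 0.070078 = (-0.156876 + 0.009322) / 0.070078 = -2.105573
d₂ = d₁ − σ√T = -2.105573 − 0.070078 = -2.175651
e^{−rT} = 0.993157
N(−d₁) = 0.982379,  N(−d₂) = 0.985209
Put price V = K·e^{−rT}·N(−d₂) − S·N(−d₁) = 147.386569 − 126.491157 = 20.895412
ρ = −K·T·e^{−rT}·N(−d₂) = -32.646125

price = 20.895412
ρ = -32.646125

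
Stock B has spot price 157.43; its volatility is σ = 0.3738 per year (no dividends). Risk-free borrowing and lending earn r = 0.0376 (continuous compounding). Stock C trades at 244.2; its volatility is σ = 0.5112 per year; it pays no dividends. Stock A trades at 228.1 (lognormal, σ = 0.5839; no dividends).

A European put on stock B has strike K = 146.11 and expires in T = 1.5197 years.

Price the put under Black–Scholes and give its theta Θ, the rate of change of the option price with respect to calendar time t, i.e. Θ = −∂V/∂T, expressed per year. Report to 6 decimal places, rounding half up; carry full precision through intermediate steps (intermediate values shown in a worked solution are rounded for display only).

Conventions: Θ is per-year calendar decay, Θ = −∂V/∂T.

σ√T = 0.3738·√1.5197 = 0.460806
d₁ = (ln(S/K) + (r+σ²/2)T) / (σ√T) = (ln(157.43/146.11) + (0.0376+0.3738²/2)·1.5197) / 0.460806 = (0.074621 + 0.163312) / 0.460806 = 0.516341
d₂ = d₁ − σ√T = 0.516341 − 0.460806 = 0.055535
e^{−rT} = 0.944461
N(−d₁) = 0.302808,  N(−d₂) = 0.477856
Put price V = K·e^{−rT}·N(−d₂) − S·N(−d₁) = 65.941876 − 47.671094 = 18.270782
φ(d₁) = (1/√(2π))·e^{−d₁²/2} = 0.349154
Θ = −S·φ(d₁)·σ/(2√T) + r·K·e^{−rT}·N(−d₂) = −8.333641 + 2.479415 = -5.854226

price = 18.270782
Θ = -5.854226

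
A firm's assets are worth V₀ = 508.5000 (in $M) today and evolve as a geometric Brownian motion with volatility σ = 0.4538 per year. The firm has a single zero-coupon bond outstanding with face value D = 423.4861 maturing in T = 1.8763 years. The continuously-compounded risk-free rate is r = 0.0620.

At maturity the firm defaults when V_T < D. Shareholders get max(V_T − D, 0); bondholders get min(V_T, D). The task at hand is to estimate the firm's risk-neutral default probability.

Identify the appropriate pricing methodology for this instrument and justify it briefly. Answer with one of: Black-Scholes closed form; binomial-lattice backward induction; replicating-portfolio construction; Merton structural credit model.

framework: Merton structural credit model

Key observation: the data describe a firm's assets (V₀ = 508.5000, GBM) and a single zero-coupon debt of face 423.4861, so credit quantities follow from equity-as-call in the structural model.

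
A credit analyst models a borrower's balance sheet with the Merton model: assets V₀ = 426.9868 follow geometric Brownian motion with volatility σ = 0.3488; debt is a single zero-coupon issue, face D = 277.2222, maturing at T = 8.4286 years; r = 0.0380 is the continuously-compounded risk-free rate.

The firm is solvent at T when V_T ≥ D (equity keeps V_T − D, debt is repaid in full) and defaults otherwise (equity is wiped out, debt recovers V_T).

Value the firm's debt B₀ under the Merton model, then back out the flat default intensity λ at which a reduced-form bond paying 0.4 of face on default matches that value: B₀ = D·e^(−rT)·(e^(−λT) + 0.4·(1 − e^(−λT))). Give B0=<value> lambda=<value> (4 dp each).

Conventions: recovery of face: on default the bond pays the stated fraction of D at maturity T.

B0=164.6139 lambda=0.0429

Work the structural quantities from V₀ = 426.9868 against face 277.2222:
d₁ = [ln(V₀/D) + (r + σ²/2)T] / (σ√T)
   = [ln(426.9868/277.2222) + (0.0380 + 0.5·0.3488²)·8.4286] / (0.3488·√8.4286)
   = [0.431934 + 0.833005] / 1.012638 = 1.249152
d₂ = d₁ − σ√T = 1.249152 − 1.012638 = 0.236514
N(d₁) = 0.894195,  N(d₂) = 0.593483,  e^(−rT) = 0.725941
E₀ = V₀·N(d₁) − D·e^(−rT)·N(d₂)
   = 426.9868·0.894195 − 277.2222·0.725941·0.593483 = 262.372934
B₀ = V₀ − E₀ = 426.9868 − 262.372934 = 164.613866
e^(−λT) = (B₀·e^(rT)/D − 0.4)/(1 − 0.4) = (164.6139·1.377523/277.2222 − 0.4)/0.6 = 0.69661639
λ = −ln(0.69661639)/8.4286 = 0.042892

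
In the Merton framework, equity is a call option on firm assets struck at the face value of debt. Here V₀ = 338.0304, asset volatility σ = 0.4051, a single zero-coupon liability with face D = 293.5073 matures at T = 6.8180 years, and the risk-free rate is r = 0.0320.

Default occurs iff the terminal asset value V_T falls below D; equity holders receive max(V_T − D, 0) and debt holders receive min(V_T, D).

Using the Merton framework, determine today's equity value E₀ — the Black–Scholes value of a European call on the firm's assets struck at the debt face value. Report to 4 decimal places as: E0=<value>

E0=172.6636

Work the structural quantities from V₀ = 338.0304 against face 293.5073:
d₁ = [ln(V₀/D) + (r + σ²/2)T] / (σ√T)
   = [ln(338.0304/293.5073) + (0.0320 + 0.5·0.4051²)·6.8180] / (0.4051·√6.8180)
   = [0.141233 + 0.777613] / 1.057769 = 0.868665
d₂ = d₁ − σ√T = 0.868665 − 1.057769 = -0.189104
N(d₁) = 0.807485,  N(d₂) = 0.425006,  e^(−rT) = 0.803984
E₀ = V₀·N(d₁) − D·e^(−rT)·N(d₂)
   = 338.0304·0.807485 − 293.5073·0.803984·0.425006 = 172.663617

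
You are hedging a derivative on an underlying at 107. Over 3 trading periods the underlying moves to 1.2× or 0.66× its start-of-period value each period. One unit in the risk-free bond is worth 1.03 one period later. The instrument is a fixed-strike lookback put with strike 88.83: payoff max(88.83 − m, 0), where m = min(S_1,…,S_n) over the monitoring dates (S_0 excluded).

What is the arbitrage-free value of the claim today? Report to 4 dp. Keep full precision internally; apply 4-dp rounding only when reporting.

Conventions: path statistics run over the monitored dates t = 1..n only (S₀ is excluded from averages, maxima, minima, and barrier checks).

Under the martingale measure an up-move has probability p* = 0.6852; value the claim as the probability-weighted average of per-path payoffs, discounted 3 periods at R = 1.03.
Enumerate all 2^3 = 8 price paths (U = up ×1.2, D = down ×0.66); each path with k up-moves has probability p*^k·(1−p*)^(3−k).
DDD: m=30.7621, payoff=58.0679, prob=0.031201
UDD: m=55.9310, payoff=32.8990, prob=0.067908
DUD: m=55.9310, payoff=32.8990, prob=0.067908
UUD: m=101.6928, payoff=0.0000, prob=0.147799
DDU: m=46.6092, payoff=42.2208, prob=0.067908
UDU: m=84.7440, payoff=4.0860, prob=0.147799
DUU: m=70.6200, payoff=18.2100, prob=0.147799
UUU: m=128.4000, payoff=0.0000, prob=0.321680
Price = Σ prob·payoff / R^3 = 12.442379 / 1.092727 = 11.3865

price = 11.3865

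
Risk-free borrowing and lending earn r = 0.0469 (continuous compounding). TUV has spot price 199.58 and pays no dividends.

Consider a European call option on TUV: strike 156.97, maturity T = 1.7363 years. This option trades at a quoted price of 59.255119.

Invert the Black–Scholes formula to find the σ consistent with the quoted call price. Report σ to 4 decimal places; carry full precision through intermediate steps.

At σ = 0.2413 the Black–Scholes value reproduces the quote:
σ√T = 0.2413·√1.7363 = 0.317958
d₁ = (ln(S/K) + (r+σ²/2)T) / (σ√T) = (ln(199.58/156.97) + (0.0469+0.2413²/2)·1.7363) / 0.317958 = (0.240160 + 0.131981) / 0.317958 = 1.170411
d₂ = d₁ − σ√T = 1.170411 − 0.317958 = 0.852453
e^{−rT} = 0.921795
N(d₁) = 0.879082,  N(d₂) = 0.803019
V = S·N(d₁) − K·e^{−rT}·N(d₂) = 175.447232 − 116.192113 = 59.255119 (equal to the quote); since ∂V/∂σ > 0 for all σ, the implied volatility is unique

sigma = 0.2413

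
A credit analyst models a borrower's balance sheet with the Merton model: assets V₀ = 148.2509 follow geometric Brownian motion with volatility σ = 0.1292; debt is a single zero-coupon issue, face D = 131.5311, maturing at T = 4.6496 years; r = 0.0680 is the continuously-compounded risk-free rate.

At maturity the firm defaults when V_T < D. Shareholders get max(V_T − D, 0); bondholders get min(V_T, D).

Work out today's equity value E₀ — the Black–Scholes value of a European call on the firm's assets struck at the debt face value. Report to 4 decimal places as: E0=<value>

Apply the equity-as-call identities (strike 131.5311, horizon 4.6496 years):
d₁ = [ln(V₀/D) + (r + σ²/2)T] / (σ√T)
   = [ln(148.2509/131.5311) + (0.0680 + 0.5·0.1292²)·4.6496] / (0.1292·√4.6496)
   = [0.119663 + 0.354980] / 0.278593 = 1.703713
d₂ = d₁ − σ√T = 1.703713 − 0.278593 = 1.425120
N(d₁) = 0.955783,  N(d₂) = 0.922939,  e^(−rT) = 0.728933
E₀ = V₀·N(d₁) − D·e^(−rT)·N(d₂)
   = 148.2509·0.955783 − 131.5311·0.728933·0.922939 = 53.206650

E0=53.2067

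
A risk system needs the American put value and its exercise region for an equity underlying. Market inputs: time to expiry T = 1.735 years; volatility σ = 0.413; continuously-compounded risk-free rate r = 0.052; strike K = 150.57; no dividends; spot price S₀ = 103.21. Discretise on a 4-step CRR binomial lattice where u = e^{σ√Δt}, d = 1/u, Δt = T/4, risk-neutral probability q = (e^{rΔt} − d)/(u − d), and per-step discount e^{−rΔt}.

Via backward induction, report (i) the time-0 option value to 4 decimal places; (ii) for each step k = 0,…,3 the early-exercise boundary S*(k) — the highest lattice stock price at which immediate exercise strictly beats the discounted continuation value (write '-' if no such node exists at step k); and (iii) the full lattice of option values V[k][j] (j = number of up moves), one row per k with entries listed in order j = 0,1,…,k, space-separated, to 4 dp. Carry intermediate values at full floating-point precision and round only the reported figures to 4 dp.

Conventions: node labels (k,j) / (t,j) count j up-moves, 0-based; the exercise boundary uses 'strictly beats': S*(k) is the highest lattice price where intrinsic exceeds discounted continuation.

params: Δt=0.43375 u=1.31259 d=0.76185 q=0.47384 e^(-rΔt)=0.97770
t_4 payoffs: 115.7997 90.6647 47.3600 0.0000 0.0000
t_3: node(3,0) S=45.6391 payoff=104.9309 vs cont=101.5728 → 104.9309 [stop]  node(3,1) S=78.6309 payoff=71.9391 vs cont=68.5810 → 71.9391 [stop]  node(3,2) S=135.4722 payoff=15.0978 vs cont=24.3634 → 24.3634 [wait]  node(3,3) S=233.4032 payoff=0.0000 vs cont=0.0000 → 0.0000 [wait]  ⇒ S*(3)=78.6309
t_2: node(2,0) S=59.9053 payoff=90.6647 vs cont=87.3066 → 90.6647 [stop]  node(2,1) S=103.2100 payoff=47.3600 vs cont=48.2943 → 48.2943 [wait]  node(2,2) S=177.8191 payoff=0.0000 vs cont=12.5332 → 12.5332 [wait]  ⇒ S*(2)=59.9053
t_1: node(1,0) S=78.6309 payoff=71.9391 vs cont=69.0138 → 71.9391 [stop]  node(1,1) S=135.4722 payoff=15.0978 vs cont=30.6503 → 30.6503 [wait]  ⇒ S*(1)=78.6309
t_0: node(0,0) S=103.2100 payoff=47.3600 vs cont=51.2069 → 51.2069 [wait]  ⇒ S*(0)=-

price = 51.2069
boundary = - 78.6309 59.9053 78.6309
tree:
51.2069
71.9391 30.6503
90.6647 48.2943 12.5332
104.9309 71.9391 24.3634 0.0000
115.7997 90.6647 47.3600 0.0000 0.0000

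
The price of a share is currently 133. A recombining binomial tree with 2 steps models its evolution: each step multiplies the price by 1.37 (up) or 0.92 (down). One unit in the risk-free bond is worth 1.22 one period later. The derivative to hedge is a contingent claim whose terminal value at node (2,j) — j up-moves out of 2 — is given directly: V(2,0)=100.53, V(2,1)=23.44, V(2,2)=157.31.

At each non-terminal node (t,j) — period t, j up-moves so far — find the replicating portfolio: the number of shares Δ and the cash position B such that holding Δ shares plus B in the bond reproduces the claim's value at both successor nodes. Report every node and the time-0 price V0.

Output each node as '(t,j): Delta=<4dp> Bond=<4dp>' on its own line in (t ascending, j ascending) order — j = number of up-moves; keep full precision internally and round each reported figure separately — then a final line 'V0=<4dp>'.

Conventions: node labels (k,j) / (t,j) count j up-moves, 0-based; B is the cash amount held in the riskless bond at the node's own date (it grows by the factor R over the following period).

(0,0): Delta=0.8703 Bond=-54.2783
(1,0): Delta=-1.4001 Bond=211.5871
(1,1): Delta=1.6327 Bond=-205.1228
V0=61.4776

The replicating-portfolio and risk-neutral prices coincide; use p* = (1.22−0.92)/(1.37−0.92) = 0.6667 for the latter.
Expiry values: V(2,0)=100.5300, V(2,1)=23.4400, V(2,2)=157.3100
(1,0): S=122.3600. Δ = (V_up−V_dn)/(S_up−S_dn) = (23.4400−100.5300)/(167.6332−112.5712) = -1.4001. V = [p*·23.4400 + (1−p*)·100.5300]/1.22 = 40.2760. B = V − Δ·S = 211.5871.
(1,1): S=182.2100. Δ = (V_up−V_dn)/(S_up−S_dn) = (157.3100−23.4400)/(249.6277−167.6332) = 1.6327. V = [p*·157.3100 + (1−p*)·23.4400]/1.22 = 92.3661. B = V − Δ·S = -205.1228.
(0,0): S=133.0000. Δ = (V_up−V_dn)/(S_up−S_dn) = (92.3661−40.2760)/(182.2100−122.3600) = 0.8703. V = [p*·92.3661 + (1−p*)·40.2760]/1.22 = 61.4776. B = V − Δ·S = -54.2783.
Verification: the root portfolio costs Δ(0,0)·S0 + B(0,0) = 61.4776, matching V0.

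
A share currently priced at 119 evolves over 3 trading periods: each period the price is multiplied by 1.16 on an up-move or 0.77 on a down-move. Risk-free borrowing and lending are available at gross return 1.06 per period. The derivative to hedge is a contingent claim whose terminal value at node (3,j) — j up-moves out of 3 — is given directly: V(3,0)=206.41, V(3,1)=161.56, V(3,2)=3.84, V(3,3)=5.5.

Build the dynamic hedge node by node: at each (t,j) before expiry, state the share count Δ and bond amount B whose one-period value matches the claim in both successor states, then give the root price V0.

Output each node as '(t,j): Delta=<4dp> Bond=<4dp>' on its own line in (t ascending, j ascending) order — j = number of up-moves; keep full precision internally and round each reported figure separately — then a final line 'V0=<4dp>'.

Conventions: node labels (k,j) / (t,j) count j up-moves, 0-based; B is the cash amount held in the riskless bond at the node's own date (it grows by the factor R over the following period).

(0,0): Delta=-1.1923 Bond=167.9700
(1,0): Delta=-3.3997 Bond=380.3097
(1,1): Delta=-0.6870 Bond=108.3028
(2,0): Delta=-1.6299 Bond=278.2642
(2,1): Delta=-3.8048 Bond=446.1848
(2,2): Delta=0.0266 Bond=0.5307
V0=26.0865

Arbitrage-free pricing uses the up-move probability p* = (R−d)/(u−d) = 0.7436, discounting each step at R = 1.06.
Terminal payoffs: V(3,0)=206.4100, V(3,1)=161.5600, V(3,2)=3.8400, V(3,3)=5.5000
Node (2,0) S=70.5551: V=(p*·161.5600+(1−p*)·206.4100)/1.06=163.2642; Δ=(161.5600−206.4100)/(81.8439−54.3274)=-1.6299; B=V−Δ·S=278.2642
Node (2,1) S=106.2908: V=(p*·3.8400+(1−p*)·161.5600)/1.06=41.7746; Δ=(3.8400−161.5600)/(123.2973−81.8439)=-3.8048; B=V−Δ·S=446.1848
Node (2,2) S=160.1264: V=(p*·5.5000+(1−p*)·3.8400)/1.06=4.7871; Δ=(5.5000−3.8400)/(185.7466−123.2973)=0.0266; B=V−Δ·S=0.5307
Node (1,0) S=91.6300: V=(p*·41.7746+(1−p*)·163.2642)/1.06=68.7979; Δ=(41.7746−163.2642)/(106.2908−70.5551)=-3.3997; B=V−Δ·S=380.3097
Node (1,1) S=138.0400: V=(p*·4.7871+(1−p*)·41.7746)/1.06=13.4633; Δ=(4.7871−41.7746)/(160.1264−106.2908)=-0.6870; B=V−Δ·S=108.3028
Node (0,0) S=119.0000: V=(p*·13.4633+(1−p*)·68.7979)/1.06=26.0865; Δ=(13.4633−68.7979)/(138.0400−91.6300)=-1.1923; B=V−Δ·S=167.9700
As a check, the time-0 holding Δ(0,0)·S0 + B(0,0) comes to 26.0865 — exactly V0.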